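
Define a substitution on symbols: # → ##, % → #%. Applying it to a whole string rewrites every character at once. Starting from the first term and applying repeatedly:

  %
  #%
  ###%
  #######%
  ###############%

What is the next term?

Applying the rule to each of the 16 symbols of ###############% gives the pieces ## ## ## ## ## ## ## ## ## ## ## ## ## ## ## #%, which concatenate to the answer.

###############################%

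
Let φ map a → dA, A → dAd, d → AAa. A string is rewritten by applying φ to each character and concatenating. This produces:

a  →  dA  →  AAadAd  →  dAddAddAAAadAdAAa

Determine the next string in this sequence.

Replace each of the 17 characters of dAddAddAAAadAdAAa in place — AAa dAd AAa AAa dAd AAa AAa dAd dAd dAd dA AAa dAd AAa dAd dAd dA — and concatenate.

AAadAdAAaAAadAdAAaAAadAddAddAddAAAadAdAAadAddAddA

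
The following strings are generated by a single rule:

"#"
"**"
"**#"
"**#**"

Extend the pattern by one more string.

**#****#

From term 3 onward, concatenate the last term with the second-to-last: **·# = **#, **#·** = **#**, …
Continuing: **#** · **# gives term 5.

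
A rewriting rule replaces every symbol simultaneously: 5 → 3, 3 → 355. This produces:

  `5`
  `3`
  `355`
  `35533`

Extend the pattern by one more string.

Rewriting each symbol of 35533: 3→355, 5→3, 5→3, 3→355, 3→355, which concatenates to 355 3 3 355 355.

35533355355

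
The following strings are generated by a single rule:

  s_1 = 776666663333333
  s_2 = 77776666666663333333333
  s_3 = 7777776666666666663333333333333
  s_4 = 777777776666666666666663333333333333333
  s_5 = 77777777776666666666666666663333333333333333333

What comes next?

Each string has the form 7^{2n-2} 6^{3n} 3^{3n+1}, where the shown terms are n = 2, 3, 4, 5, 6.
Setting n = 7 gives 12, 21, 22 characters in each block.

7777777777776666666666666666666663333333333333333333333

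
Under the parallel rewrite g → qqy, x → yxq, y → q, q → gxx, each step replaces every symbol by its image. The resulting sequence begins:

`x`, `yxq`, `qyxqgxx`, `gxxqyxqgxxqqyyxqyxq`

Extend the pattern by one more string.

Replace each of the 19 characters of gxxqyxqgxxqqyyxqyxq in place — qqy yxq yxq gxx q yxq gxx qqy yxq yxq gxx gxx q q yxq gxx q yxq gxx — and concatenate.

qqyyxqyxqgxxqyxqgxxqqyyxqyxqgxxgxxqqyxqgxxqyxqgxx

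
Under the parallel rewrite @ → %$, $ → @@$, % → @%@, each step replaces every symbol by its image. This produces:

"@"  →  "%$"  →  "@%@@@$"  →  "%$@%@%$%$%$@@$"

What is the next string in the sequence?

Replace each of the 14 characters of %$@%@%$%$%$@@$ in place — @%@ @@$ %$ @%@ %$ @%@ @@$ @%@ @@$ @%@ @@$ %$ %$ @@$ — and concatenate.

@%@@@$%$@%@%$@%@@@$@%@@@$@%@@@$%$%$@@$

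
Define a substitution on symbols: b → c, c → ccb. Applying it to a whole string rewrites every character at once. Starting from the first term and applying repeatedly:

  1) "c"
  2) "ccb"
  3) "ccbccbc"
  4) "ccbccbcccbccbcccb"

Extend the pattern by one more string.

Rewriting the 17 symbols of ccbccbcccbccbcccb one by one yields ccb ccb c ccb ccb c ccb ccb ccb c ccb ccb c ccb ccb ccb c; concatenated:

ccbccbcccbccbcccbccbccbcccbccbcccbccbccbc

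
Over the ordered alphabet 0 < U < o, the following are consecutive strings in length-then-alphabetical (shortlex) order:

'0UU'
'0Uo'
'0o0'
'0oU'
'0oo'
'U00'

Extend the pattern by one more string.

Find the rightmost character of U00 below o, bump it to the next letter, and reset everything to its right to 0.

U0U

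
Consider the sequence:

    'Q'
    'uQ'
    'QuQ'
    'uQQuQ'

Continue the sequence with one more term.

From term 3 onward, concatenate the second-to-last term with the last: Q·uQ = QuQ, uQ·QuQ = uQQuQ, …
The next term joins QuQ and uQQuQ.

QuQuQQuQ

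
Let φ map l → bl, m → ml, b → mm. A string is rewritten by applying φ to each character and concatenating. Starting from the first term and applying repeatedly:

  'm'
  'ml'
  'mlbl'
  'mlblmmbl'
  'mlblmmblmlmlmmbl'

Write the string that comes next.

Rewriting the 16 symbols of mlblmmblmlmlmmbl one by one yields ml bl mm bl ml ml mm bl ml bl ml bl ml ml mm bl; concatenated:

mlblmmblmlmlmmblmlblmlblmlmlmmbl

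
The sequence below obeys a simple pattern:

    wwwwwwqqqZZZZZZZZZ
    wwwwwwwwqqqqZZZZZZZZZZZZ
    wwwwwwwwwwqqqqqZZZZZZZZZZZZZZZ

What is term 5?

wwwwwwwwwwwwwwqqqqqqqZZZZZZZZZZZZZZZZZZZZZ

Each string has the form w^{2n} q^{n} Z^{3n}, where the shown terms are n = 3, 4, 5.
At n = 7 the blocks have lengths 14, 7, 21.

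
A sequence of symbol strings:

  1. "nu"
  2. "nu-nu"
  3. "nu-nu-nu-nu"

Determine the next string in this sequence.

s(k+1) = s(k)·-·s(k) — each term doubles the last with '-' between the halves.
One more doubling of nu-nu-nu-nu gives the answer.

nu-nu-nu-nu-nu-nu-nu-nu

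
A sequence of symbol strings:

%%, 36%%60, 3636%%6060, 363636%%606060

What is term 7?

s(k+1) = 36·s(k)·60, so each term gains 36 as a prefix and 60 as a suffix.
From 363636%%606060, 3 further steps: 363636%%606060 → 36363636%%60606060 → 3636363636%%6060606060 → (answer).

363636363636%%606060606060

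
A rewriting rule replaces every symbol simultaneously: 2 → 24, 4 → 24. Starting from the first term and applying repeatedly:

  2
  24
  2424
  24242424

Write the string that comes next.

Rewriting each symbol of 24242424: 2→24, 4→24, 2→24, 4→24, 2→24, 4→24, 2→24, 4→24, which concatenates to 24 24 24 24 24 24 24 24.

2424242424242424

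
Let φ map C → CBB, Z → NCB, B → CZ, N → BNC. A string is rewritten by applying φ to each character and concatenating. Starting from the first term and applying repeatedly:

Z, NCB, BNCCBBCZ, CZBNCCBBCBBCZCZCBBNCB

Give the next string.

Rewriting the 21 symbols of CZBNCCBBCBBCZCZCBBNCB one by one yields CBB NCB CZ BNC CBB CBB CZ CZ CBB CZ CZ CBB NCB CBB NCB CBB CZ CZ BNC CBB CZ; concatenated:

CBBNCBCZBNCCBBCBBCZCZCBBCZCZCBBNCBCBBNCBCBBCZCZBNCCBBCZ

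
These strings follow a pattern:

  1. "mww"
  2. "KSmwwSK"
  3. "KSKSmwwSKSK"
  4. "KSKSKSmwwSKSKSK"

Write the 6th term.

KSKSKSKSKSmwwSKSKSKSKSK

Each term wraps the previous one in KS on the left and SK on the right.
From KSKSKSmwwSKSKSK, 2 further steps: KSKSKSmwwSKSKSK → KSKSKSKSmwwSKSKSKSK → (answer).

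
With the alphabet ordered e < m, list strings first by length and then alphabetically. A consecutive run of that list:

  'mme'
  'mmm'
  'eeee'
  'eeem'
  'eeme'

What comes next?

eemm

Find the rightmost character of eeme below m, bump it to the next letter, and reset everything to its right to e.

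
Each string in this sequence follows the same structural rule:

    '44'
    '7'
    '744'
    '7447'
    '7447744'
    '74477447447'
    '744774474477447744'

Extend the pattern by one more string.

74477447447744774474477447447

From term 3 onward, concatenate the last term with the second-to-last: 7·44 = 744, 744·7 = 7447, …
So term 8 is 744774474477447744·74477447447.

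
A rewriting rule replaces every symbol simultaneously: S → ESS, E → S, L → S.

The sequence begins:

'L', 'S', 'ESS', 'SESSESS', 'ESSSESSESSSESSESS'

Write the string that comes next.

Rewriting the 17 symbols of ESSSESSESSSESSESS one by one yields S ESS ESS ESS S ESS ESS S ESS ESS ESS S ESS ESS S ESS ESS; concatenated:

SESSESSESSSESSESSSESSESSESSSESSESSSESSESS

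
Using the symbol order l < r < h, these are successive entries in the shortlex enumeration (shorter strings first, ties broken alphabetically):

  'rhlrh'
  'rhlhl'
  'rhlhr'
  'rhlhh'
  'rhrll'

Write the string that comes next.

rhrlr

Treat rhrll as a base-3 numeral over the given alphabet and add one, carrying through any trailing h's.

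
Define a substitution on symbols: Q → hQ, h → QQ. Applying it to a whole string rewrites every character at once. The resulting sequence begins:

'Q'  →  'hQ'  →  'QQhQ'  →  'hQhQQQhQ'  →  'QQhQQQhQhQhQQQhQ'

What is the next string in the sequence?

Rewriting the 16 symbols of QQhQQQhQhQhQQQhQ one by one yields hQ hQ QQ hQ hQ hQ QQ hQ QQ hQ QQ hQ hQ hQ QQ hQ; concatenated:

hQhQQQhQhQhQQQhQQQhQQQhQhQhQQQhQ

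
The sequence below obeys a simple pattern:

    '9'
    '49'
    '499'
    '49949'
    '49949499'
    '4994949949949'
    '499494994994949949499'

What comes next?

From term 3 onward, concatenate the last term with the second-to-last: 49·9 = 499, 499·49 = 49949, …
The next term joins 499494994994949949499 and 4994949949949.

4994949949949499494994994949949949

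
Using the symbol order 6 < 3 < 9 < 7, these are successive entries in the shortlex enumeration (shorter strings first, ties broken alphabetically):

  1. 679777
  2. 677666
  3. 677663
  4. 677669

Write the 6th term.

677636

Stepping forward 2 times from 677669: 677669 → 677667, then the target.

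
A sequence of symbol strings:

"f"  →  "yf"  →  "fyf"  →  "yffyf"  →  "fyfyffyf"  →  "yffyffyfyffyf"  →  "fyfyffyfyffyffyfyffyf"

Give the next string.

Each term (from the third on) is the two preceding terms concatenated in order: term 3 = f·yf = fyf.
So term 8 is yffyffyfyffyf·fyfyffyfyffyffyfyffyf.

yffyffyfyffyffyfyffyfyffyffyfyffyf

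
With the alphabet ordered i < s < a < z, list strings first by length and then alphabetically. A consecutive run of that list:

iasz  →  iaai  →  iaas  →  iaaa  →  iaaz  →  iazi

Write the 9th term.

Continuing the enumeration 3 steps past iazi: iazi → iazs → iaza → (answer).

iazz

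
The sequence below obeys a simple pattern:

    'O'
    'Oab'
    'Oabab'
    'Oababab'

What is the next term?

The strings grow by a fixed suffix ab each time.
So the next term is Oababab·ab.

Oabababab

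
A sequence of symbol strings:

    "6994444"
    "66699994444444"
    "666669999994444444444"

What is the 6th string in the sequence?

666666666669999999999994444444444444444444

Term n consists of 2n-1 6's, followed by 2n 9's, followed by 3n+1 4's (n = 1, 2, …).
For term 6, n = 6, so the run lengths are 11, 12, 19.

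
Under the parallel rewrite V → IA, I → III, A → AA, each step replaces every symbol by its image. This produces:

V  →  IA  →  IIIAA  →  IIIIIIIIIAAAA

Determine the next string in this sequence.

Replace each of the 13 characters of IIIIIIIIIAAAA in place — III III III III III III III III III AA AA AA AA — and concatenate.

IIIIIIIIIIIIIIIIIIIIIIIIIIIAAAAAAAA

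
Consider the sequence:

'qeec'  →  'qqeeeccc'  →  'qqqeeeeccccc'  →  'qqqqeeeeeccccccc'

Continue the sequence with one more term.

Term n consists of n q's, followed by n+1 e's, followed by 2n-1 c's (n = 1, 2, …).
For the next term, n = 5, so the run lengths are 5, 6, 9.

qqqqqeeeeeeccccccccc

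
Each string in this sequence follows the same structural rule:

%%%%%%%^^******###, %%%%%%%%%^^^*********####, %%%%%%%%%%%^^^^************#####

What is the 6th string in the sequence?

Each string has the form %^{2n+3} ^^{n} *^{3n} #^{n+1}, where the shown terms are n = 2, 3, 4.
Setting n = 7 gives 17, 7, 21, 8 characters in each block.

%%%%%%%%%%%%%%%%%^^^^^^^*********************########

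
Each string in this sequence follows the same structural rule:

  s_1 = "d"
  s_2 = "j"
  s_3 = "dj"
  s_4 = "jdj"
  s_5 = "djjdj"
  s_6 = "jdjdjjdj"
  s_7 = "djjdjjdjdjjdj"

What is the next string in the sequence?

jdjdjjdjdjjdjjdjdjjdj

This is a Fibonacci-style word recurrence s(k) = s(k−2)·s(k−1): e.g. d·j = dj.
So term 8 is jdjdjjdj·djjdjjdjdjjdj.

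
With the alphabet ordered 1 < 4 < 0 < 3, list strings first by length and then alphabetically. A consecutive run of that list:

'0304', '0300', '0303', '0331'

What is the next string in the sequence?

The successor of 0331 increments the rightmost position that isn't already 3 and resets every position after it to 1.

0334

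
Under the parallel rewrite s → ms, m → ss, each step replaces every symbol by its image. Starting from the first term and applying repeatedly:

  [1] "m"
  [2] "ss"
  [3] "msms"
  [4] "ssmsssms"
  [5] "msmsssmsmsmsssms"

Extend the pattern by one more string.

Rewriting the 16 symbols of msmsssmsmsmsssms one by one yields ss ms ss ms ms ms ss ms ss ms ss ms ms ms ss ms; concatenated:

ssmsssmsmsmsssmsssmsssmsmsmsssms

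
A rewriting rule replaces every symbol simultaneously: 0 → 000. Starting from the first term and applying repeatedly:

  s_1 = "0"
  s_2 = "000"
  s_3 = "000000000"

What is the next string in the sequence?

000000000000000000000000000

Expanding 000000000: 0→000, 0→000, 0→000, 0→000, 0→000, 0→000, 0→000, 0→000, 0→000. Concatenated: 000 000 000 000 000 000 000 000 000.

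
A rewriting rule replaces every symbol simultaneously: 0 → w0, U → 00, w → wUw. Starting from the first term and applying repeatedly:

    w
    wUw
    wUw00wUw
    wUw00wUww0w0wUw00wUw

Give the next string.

wUw00wUww0w0wUw00wUwwUww0wUww0wUw00wUww0w0wUw00wUw

φ(wUw00wUww0w0wUw00wUw) expands symbol-by-symbol to wUw 00 wUw w0 w0 wUw 00 wUw wUw w0 wUw w0 wUw 00 wUw w0 w0 wUw 00 wUw; joining the 20 pieces gives the next term.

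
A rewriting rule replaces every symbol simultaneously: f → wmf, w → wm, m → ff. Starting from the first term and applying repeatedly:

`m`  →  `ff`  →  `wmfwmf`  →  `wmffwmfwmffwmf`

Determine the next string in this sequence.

Rewriting the 14 symbols of wmffwmfwmffwmf one by one yields wm ff wmf wmf wm ff wmf wm ff wmf wmf wm ff wmf; concatenated:

wmffwmfwmfwmffwmfwmffwmfwmfwmffwmf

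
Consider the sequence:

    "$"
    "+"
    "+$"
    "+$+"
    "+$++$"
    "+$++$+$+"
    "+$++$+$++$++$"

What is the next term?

Each term (from the third on) is the previous term followed by the one before it: term 3 = +·$ = +$.
So term 8 is +$++$+$++$++$·+$++$+$+.

+$++$+$++$++$+$++$+$+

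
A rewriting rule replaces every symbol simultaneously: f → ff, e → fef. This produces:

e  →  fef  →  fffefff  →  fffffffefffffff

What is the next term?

Applying the rule to each of the 15 symbols of fffffffefffffff gives the pieces ff ff ff ff ff ff ff fef ff ff ff ff ff ff ff, which concatenate to the answer.

fffffffffffffffefffffffffffffff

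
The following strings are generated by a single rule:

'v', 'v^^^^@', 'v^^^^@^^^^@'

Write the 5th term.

Each term is the previous one with ^^^^@ appended.
From v^^^^@^^^^@, 2 further steps: v^^^^@^^^^@ → v^^^^@^^^^@^^^^@ → (answer).

v^^^^@^^^^@^^^^@^^^^@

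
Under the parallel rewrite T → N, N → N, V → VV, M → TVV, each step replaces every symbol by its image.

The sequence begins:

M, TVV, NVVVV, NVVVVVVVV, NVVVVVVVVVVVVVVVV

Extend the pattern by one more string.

Rewriting the 17 symbols of NVVVVVVVVVVVVVVVV one by one yields N VV VV VV VV VV VV VV VV VV VV VV VV VV VV VV VV; concatenated:

NVVVVVVVVVVVVVVVVVVVVVVVVVVVVVVVV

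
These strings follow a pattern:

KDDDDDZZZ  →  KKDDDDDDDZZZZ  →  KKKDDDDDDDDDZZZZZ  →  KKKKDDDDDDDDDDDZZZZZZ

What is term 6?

Term n consists of n-1 K's, followed by 2n+1 D's, followed by n+1 Z's, where the shown terms are n = 2, 3, 4, 5.
At n = 7 the blocks have lengths 6, 15, 8.

KKKKKKDDDDDDDDDDDDDDDZZZZZZZZ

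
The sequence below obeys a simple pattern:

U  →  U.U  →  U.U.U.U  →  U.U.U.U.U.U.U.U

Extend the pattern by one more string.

Every step duplicates the string with '.' between the halves.
So the next term is two copies of U.U.U.U.U.U.U.U with '.' between the halves.

U.U.U.U.U.U.U.U.U.U.U.U.U.U.U.U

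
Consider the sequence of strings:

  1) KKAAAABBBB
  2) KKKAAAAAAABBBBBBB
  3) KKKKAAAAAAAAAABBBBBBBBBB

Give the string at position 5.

KKKKKKAAAAAAAAAAAAAAAABBBBBBBBBBBBBBBB

The n-th term is n+1 K's then 3n+1 A's then 3n+1 B's (n = 1, 2, …).
At n = 5 the blocks have lengths 6, 16, 16.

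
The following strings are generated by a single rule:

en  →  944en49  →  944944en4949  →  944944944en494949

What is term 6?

944944944944944en4949494949

Each term wraps the previous one in 944 on the left and 49 on the right.
From 944944944en494949, 2 further steps: 944944944en494949 → 944944944944en49494949 → (answer).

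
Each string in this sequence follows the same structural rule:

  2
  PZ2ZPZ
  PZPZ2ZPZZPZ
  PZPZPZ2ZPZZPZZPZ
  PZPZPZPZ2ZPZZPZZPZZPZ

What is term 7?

s(k+1) = PZ·s(k)·ZPZ, so each term gains PZ as a prefix and ZPZ as a suffix.
From PZPZPZPZ2ZPZZPZZPZZPZ, 2 further steps: PZPZPZPZ2ZPZZPZZPZZPZ → PZPZPZPZPZ2ZPZZPZZPZZPZZPZ → (answer).

PZPZPZPZPZPZ2ZPZZPZZPZZPZZPZZPZ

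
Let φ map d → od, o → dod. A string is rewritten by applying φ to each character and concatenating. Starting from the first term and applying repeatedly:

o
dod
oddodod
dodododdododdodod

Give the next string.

oddododdododdodododdododdodododdododdodod

φ(dodododdododdodod) expands symbol-by-symbol to od dod od dod od dod od od dod od dod od od dod od dod od; joining the 17 pieces gives the next term.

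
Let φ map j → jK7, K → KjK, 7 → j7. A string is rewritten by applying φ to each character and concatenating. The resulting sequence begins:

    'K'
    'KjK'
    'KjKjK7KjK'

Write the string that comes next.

Apply φ to KjKjK7KjK symbol by symbol: K→KjK, j→jK7, K→KjK, j→jK7, K→KjK, 7→j7, K→KjK, j→jK7, K→KjK; joined: KjK jK7 KjK jK7 KjK j7 KjK jK7 KjK.

KjKjK7KjKjK7KjKj7KjKjK7KjK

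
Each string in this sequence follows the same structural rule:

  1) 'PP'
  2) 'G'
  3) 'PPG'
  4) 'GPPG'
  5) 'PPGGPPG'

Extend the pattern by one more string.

GPPGPPGGPPG

Each term (from the third on) is the two preceding terms concatenated in order: term 3 = PP·G = PPG.
So term 6 is GPPG·PPGGPPG.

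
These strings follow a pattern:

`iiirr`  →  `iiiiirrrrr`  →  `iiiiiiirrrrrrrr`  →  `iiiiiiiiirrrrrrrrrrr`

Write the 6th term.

Each string has the form i^{2n+1} r^{3n-1} (n = 1, 2, …).
At n = 6 the blocks have lengths 13, 17.

iiiiiiiiiiiiirrrrrrrrrrrrrrrrr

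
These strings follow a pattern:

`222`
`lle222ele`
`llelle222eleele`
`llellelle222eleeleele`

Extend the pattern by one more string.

llellellelle222eleeleeleele

s(k+1) = lle·s(k)·ele, so each term gains lle as a prefix and ele as a suffix.
One more step from llellelle222eleeleele gives the answer.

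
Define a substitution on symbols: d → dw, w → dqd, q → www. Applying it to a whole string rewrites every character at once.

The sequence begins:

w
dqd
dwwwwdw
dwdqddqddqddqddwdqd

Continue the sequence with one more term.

dwdqddwwwwdwdwwwwdwdwwwwdwdwwwwdwdwdqddwwwwdw

Replace each of the 19 characters of dwdqddqddqddqddwdqd in place — dw dqd dw www dw dw www dw dw www dw dw www dw dw dqd dw www dw — and concatenate.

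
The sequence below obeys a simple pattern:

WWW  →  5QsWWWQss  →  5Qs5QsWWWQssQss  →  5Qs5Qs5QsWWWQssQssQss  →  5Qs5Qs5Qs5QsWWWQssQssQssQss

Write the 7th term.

5Qs5Qs5Qs5Qs5Qs5QsWWWQssQssQssQssQssQss

Every step adds 5Qs to the front and Qss to the end of the previous string.
From 5Qs5Qs5Qs5QsWWWQssQssQssQss, 2 further steps: 5Qs5Qs5Qs5QsWWWQssQssQssQss → 5Qs5Qs5Qs5Qs5QsWWWQssQssQssQssQss → (answer).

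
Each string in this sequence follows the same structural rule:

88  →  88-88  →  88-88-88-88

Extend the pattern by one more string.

88-88-88-88-88-88-88-88

Each string is two copies of the previous one joined by '-'.
So the next term is two copies of 88-88-88-88 with '-' between the halves.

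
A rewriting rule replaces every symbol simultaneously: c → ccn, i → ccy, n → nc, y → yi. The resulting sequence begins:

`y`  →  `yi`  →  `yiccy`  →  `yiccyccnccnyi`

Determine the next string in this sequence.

Replace each of the 13 characters of yiccyccnccnyi in place — yi ccy ccn ccn yi ccn ccn nc ccn ccn nc yi ccy — and concatenate.

yiccyccnccnyiccnccnncccnccnncyiccy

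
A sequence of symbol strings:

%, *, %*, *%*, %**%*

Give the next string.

*%*%**%*

From term 3 onward, concatenate the second-to-last term with the last: %·* = %*, *·%* = *%*, …
So term 6 is *%*·%**%*.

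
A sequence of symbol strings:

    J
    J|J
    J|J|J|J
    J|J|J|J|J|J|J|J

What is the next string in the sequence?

J|J|J|J|J|J|J|J|J|J|J|J|J|J|J|J

s(k+1) = s(k)·|·s(k) — each term doubles the last with '|' between the halves.
One more doubling of J|J|J|J|J|J|J|J gives the answer.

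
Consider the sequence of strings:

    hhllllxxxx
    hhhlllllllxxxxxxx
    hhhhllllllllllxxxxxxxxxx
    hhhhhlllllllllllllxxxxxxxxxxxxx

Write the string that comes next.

hhhhhhllllllllllllllllxxxxxxxxxxxxxxxx

Term n consists of n+1 h's, followed by 3n+1 l's, followed by 3n+1 x's (n = 1, 2, …).
At n = 5 the blocks have lengths 6, 16, 16.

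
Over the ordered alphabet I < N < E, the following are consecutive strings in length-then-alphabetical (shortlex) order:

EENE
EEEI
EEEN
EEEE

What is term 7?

Advancing 3 positions from EEEE through EEEE → IIIII → IIIIN reaches term 7.

IIIIE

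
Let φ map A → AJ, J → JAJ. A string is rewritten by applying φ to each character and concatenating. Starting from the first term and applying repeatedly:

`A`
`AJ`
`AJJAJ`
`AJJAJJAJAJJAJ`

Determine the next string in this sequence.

Replace each of the 13 characters of AJJAJJAJAJJAJ in place — AJ JAJ JAJ AJ JAJ JAJ AJ JAJ AJ JAJ JAJ AJ JAJ — and concatenate.

AJJAJJAJAJJAJJAJAJJAJAJJAJJAJAJJAJ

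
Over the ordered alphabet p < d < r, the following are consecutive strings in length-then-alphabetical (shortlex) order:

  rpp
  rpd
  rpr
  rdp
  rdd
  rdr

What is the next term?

rrp

The successor of rdr increments the rightmost position that isn't already r and resets every position after it to p.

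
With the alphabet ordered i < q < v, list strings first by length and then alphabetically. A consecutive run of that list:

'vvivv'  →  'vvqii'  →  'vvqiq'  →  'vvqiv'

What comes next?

Find the rightmost character of vvqiv below v, bump it to the next letter, and reset everything to its right to i.

vvqqi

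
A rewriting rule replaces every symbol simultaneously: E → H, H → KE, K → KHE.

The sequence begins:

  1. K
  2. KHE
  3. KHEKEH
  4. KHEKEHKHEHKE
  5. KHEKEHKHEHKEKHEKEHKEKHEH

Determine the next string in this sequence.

KHEKEHKHEHKEKHEKEHKEKHEHKHEKEHKHEHKEKHEHKHEKEHKE

Replace each of the 24 characters of KHEKEHKHEHKEKHEKEHKEKHEH in place — KHE KE H KHE H KE KHE KE H KE KHE H KHE KE H KHE H KE KHE H KHE KE H KE — and concatenate.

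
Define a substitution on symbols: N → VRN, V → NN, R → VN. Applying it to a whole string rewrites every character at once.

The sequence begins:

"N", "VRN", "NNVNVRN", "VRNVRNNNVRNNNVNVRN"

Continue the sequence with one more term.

NNVNVRNNNVNVRNVRNVRNNNVNVRNVRNVRNNNVRNNNVNVRN

Applying the rule to each of the 18 symbols of VRNVRNNNVRNNNVNVRN gives the pieces NN VN VRN NN VN VRN VRN VRN NN VN VRN VRN VRN NN VRN NN VN VRN, which concatenate to the answer.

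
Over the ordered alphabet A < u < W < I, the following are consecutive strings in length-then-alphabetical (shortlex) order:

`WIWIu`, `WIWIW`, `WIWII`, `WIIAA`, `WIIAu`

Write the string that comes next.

WIIAW

The successor of WIIAu increments the rightmost position that isn't already I and resets every position after it to A.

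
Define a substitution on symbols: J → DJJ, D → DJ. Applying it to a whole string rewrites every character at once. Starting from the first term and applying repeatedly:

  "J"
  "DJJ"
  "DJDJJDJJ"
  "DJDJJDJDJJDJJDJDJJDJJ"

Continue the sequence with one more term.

DJDJJDJDJJDJJDJDJJDJDJJDJJDJDJJDJJDJDJJDJDJJDJJDJDJJDJJ

Replace each of the 21 characters of DJDJJDJDJJDJJDJDJJDJJ in place — DJ DJJ DJ DJJ DJJ DJ DJJ DJ DJJ DJJ DJ DJJ DJJ DJ DJJ DJ DJJ DJJ DJ DJJ DJJ — and concatenate.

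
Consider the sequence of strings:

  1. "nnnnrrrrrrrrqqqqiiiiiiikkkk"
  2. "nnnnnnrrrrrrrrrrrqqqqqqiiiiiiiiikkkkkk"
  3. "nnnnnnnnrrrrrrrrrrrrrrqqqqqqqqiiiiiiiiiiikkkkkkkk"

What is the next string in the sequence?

nnnnnnnnnnrrrrrrrrrrrrrrrrrqqqqqqqqqqiiiiiiiiiiiiikkkkkkkkkk

Each string has the form n^{2n} r^{3n+2} q^{2n} i^{2n+3} k^{2n}, where the shown terms are n = 2, 3, 4.
At n = 5 the blocks have lengths 10, 17, 10, 13, 10.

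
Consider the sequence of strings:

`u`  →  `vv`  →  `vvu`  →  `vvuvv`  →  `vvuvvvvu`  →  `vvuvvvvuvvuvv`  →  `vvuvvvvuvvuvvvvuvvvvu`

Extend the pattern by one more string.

vvuvvvvuvvuvvvvuvvvvuvvuvvvvuvvuvv

Each term (from the third on) is the previous term followed by the one before it: term 3 = vv·u = vvu.
The next term joins vvuvvvvuvvuvvvvuvvvvu and vvuvvvvuvvuvv.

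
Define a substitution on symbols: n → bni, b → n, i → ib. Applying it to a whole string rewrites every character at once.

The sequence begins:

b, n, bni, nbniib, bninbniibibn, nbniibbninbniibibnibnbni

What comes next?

Applying the rule to each of the 24 symbols of nbniibbninbniibibnibnbni gives the pieces bni n bni ib ib n n bni ib bni n bni ib ib n ib n bni ib n bni n bni ib, which concatenate to the answer.

bninbniibibnnbniibbninbniibibnibnbniibnbninbniib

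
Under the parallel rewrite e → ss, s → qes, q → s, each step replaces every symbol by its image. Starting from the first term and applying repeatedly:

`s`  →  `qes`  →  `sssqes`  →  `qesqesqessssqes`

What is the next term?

Replace each of the 15 characters of qesqesqessssqes in place — s ss qes s ss qes s ss qes qes qes qes s ss qes — and concatenate.

sssqessssqessssqesqesqesqessssqes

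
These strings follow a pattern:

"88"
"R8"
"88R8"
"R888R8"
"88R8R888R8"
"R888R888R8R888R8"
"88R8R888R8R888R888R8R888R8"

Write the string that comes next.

Each term (from the third on) is the two preceding terms concatenated in order: term 3 = 88·R8 = 88R8.
So term 8 is R888R888R8R888R8·88R8R888R8R888R888R8R888R8.

R888R888R8R888R888R8R888R8R888R888R8R888R8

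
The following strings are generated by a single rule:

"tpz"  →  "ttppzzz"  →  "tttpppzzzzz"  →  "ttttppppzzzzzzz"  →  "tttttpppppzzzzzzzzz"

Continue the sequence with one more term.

Term n consists of n t's, followed by n p's, followed by 2n-1 z's (n = 1, 2, …).
For the next term, n = 6, so the run lengths are 6, 6, 11.

ttttttppppppzzzzzzzzzzz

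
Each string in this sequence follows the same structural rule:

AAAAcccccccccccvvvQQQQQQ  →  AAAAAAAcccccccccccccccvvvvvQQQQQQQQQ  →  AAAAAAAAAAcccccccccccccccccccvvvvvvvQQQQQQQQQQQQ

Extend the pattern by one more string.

AAAAAAAAAAAAAcccccccccccccccccccccccvvvvvvvvvQQQQQQQQQQQQQQQ

Reading off run lengths: A runs 4, 7, 10; c runs 11, 15, 19; v runs 3, 5, 7; Q runs 6, 9, 12 — each is linear in n, where the shown terms are n = 2, 3, 4.
At n = 5 the blocks have lengths 13, 23, 9, 15.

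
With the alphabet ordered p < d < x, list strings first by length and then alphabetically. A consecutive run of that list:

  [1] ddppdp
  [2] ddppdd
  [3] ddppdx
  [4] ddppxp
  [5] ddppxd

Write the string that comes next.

Find the rightmost character of ddppxd below x, bump it to the next letter, and reset everything to its right to p.

ddppxx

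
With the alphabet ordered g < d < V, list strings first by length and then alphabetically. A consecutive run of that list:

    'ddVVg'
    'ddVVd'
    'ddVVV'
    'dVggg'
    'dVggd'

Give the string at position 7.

Continuing the enumeration 2 steps past dVggd: dVggd → dVggV → (answer).

dVgdg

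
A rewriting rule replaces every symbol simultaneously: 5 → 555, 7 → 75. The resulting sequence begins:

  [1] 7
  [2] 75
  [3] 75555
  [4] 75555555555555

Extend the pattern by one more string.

Replace each of the 14 characters of 75555555555555 in place — 75 555 555 555 555 555 555 555 555 555 555 555 555 555 — and concatenate.

75555555555555555555555555555555555555555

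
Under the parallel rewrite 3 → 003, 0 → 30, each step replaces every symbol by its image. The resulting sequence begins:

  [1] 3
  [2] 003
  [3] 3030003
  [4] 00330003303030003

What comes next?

Rewriting the 17 symbols of 00330003303030003 one by one yields 30 30 003 003 30 30 30 003 003 30 003 30 003 30 30 30 003; concatenated:

30300030033030300030033000330003303030003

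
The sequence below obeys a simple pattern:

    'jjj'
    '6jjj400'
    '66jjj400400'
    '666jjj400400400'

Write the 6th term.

s(k+1) = 6·s(k)·400, so each term gains 6 as a prefix and 400 as a suffix.
From 666jjj400400400, 2 further steps: 666jjj400400400 → 6666jjj400400400400 → (answer).

66666jjj400400400400400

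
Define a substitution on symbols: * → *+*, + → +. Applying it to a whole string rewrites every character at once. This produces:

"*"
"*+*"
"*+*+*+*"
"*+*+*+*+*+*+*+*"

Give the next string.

Applying the rule to each of the 15 symbols of *+*+*+*+*+*+*+* gives the pieces *+* + *+* + *+* + *+* + *+* + *+* + *+* + *+*, which concatenate to the answer.

*+*+*+*+*+*+*+*+*+*+*+*+*+*+*+*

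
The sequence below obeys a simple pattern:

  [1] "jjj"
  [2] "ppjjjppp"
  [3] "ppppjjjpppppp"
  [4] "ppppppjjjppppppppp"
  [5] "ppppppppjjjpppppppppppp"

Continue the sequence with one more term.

Every step adds pp to the front and ppp to the end of the previous string.
One more step from ppppppppjjjpppppppppppp gives the answer.

ppppppppppjjjppppppppppppppp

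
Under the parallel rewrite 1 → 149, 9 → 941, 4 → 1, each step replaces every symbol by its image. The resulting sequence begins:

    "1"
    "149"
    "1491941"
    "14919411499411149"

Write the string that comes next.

14919411499411149149194194111491491491941

Replace each of the 17 characters of 14919411499411149 in place — 149 1 941 149 941 1 149 149 1 941 941 1 149 149 149 1 941 — and concatenate.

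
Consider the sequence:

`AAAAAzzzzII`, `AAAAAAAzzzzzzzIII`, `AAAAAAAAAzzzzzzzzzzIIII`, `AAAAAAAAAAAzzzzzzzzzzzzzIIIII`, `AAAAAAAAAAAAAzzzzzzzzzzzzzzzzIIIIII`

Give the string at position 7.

The n-th term is 2n+3 A's then 3n+1 z's then n+1 I's (n = 1, 2, …).
For term 7, n = 7, so the run lengths are 17, 22, 8.

AAAAAAAAAAAAAAAAAzzzzzzzzzzzzzzzzzzzzzzIIIIIIII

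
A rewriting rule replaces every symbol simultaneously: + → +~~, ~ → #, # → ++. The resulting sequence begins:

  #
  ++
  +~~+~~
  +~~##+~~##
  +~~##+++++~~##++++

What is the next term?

+~~##+++++~~+~~+~~+~~+~~##+++++~~+~~+~~+~~

Replace each of the 18 characters of +~~##+++++~~##++++ in place — +~~ # # ++ ++ +~~ +~~ +~~ +~~ +~~ # # ++ ++ +~~ +~~ +~~ +~~ — and concatenate.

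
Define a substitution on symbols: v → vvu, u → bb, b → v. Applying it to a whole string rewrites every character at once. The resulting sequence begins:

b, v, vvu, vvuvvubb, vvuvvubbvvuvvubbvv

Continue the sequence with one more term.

vvuvvubbvvuvvubbvvvvuvvubbvvuvvubbvvvvuvvu

Replace each of the 18 characters of vvuvvubbvvuvvubbvv in place — vvu vvu bb vvu vvu bb v v vvu vvu bb vvu vvu bb v v vvu vvu — and concatenate.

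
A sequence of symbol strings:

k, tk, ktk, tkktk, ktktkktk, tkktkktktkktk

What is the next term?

Each term (from the third on) is the two preceding terms concatenated in order: term 3 = k·tk = ktk.
The next term joins ktktkktk and tkktkktktkktk.

ktktkktktkktkktktkktk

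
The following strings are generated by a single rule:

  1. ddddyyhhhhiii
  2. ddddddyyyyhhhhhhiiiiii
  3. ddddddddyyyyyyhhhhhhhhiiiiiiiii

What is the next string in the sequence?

Each string has the form d^{2n+2} y^{2n} h^{2n+2} i^{3n} (n = 1, 2, …).
For the next term, n = 4, so the run lengths are 10, 8, 10, 12.

ddddddddddyyyyyyyyhhhhhhhhhhiiiiiiiiiiii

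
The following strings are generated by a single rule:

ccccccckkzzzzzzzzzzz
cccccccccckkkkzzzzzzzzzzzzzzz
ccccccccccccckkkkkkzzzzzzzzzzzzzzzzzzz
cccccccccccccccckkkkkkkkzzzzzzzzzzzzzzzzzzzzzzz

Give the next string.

Each string has the form c^{3n+1} k^{2n-2} z^{4n+3}, where the shown terms are n = 2, 3, 4, 5.
For the next term, n = 6, so the run lengths are 19, 10, 27.

ccccccccccccccccccckkkkkkkkkkzzzzzzzzzzzzzzzzzzzzzzzzzzz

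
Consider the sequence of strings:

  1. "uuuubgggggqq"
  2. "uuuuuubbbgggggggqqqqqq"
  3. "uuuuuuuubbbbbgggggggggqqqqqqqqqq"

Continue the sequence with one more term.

The n-th term is 2n+2 u's then 2n-1 b's then 2n+3 g's then 4n-2 q's (n = 1, 2, …).
At n = 4 the blocks have lengths 10, 7, 11, 14.

uuuuuuuuuubbbbbbbgggggggggggqqqqqqqqqqqqqq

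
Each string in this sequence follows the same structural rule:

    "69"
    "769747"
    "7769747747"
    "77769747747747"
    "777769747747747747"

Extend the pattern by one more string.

7777769747747747747747

s(k+1) = 7·s(k)·747, so each term gains 7 as a prefix and 747 as a suffix.
One more step from 777769747747747747 gives the answer.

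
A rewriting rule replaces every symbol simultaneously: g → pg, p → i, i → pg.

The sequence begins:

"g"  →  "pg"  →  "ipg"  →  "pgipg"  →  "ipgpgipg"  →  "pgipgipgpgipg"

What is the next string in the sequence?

ipgpgipgpgipgipgpgipg

φ(pgipgipgpgipg) expands symbol-by-symbol to i pg pg i pg pg i pg i pg pg i pg; joining the 13 pieces gives the next term.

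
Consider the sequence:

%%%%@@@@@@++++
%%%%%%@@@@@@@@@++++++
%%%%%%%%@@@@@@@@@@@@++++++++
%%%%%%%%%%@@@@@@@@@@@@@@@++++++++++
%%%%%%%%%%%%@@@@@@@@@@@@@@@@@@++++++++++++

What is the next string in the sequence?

%%%%%%%%%%%%%%@@@@@@@@@@@@@@@@@@@@@++++++++++++++

Each string has the form %^{2n} @^{3n} +^{2n}, where the shown terms are n = 2, 3, 4, 5, 6.
Setting n = 7 gives 14, 21, 14 characters in each block.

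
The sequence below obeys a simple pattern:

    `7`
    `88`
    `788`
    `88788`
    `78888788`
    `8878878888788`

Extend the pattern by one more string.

788887888878878888788

From term 3 onward, concatenate the second-to-last term with the last: 7·88 = 788, 88·788 = 88788, …
The next term joins 78888788 and 8878878888788.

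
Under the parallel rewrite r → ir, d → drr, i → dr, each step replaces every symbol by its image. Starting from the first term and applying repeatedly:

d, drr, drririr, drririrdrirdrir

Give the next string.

drririrdrirdrirdrrirdrirdrrirdrir

Applying the rule to each of the 15 symbols of drririrdrirdrir gives the pieces drr ir ir dr ir dr ir drr ir dr ir drr ir dr ir, which concatenate to the answer.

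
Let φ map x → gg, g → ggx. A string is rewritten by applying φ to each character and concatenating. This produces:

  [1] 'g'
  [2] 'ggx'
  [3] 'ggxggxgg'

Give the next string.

ggxggxggggxggxggggxggx

Apply φ to ggxggxgg symbol by symbol: g→ggx, g→ggx, x→gg, g→ggx, g→ggx, x→gg, g→ggx, g→ggx; joined: ggx ggx gg ggx ggx gg ggx ggx.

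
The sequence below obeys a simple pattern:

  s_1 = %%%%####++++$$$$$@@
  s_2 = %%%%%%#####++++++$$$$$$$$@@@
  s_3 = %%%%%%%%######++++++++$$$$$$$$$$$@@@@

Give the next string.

%%%%%%%%%%#######++++++++++$$$$$$$$$$$$$$@@@@@

Each string has the form %^{2n} #^{n+2} +^{2n} $^{3n-1} @^{n}, where the shown terms are n = 2, 3, 4.
For the next term, n = 5, so the run lengths are 10, 7, 10, 14, 5.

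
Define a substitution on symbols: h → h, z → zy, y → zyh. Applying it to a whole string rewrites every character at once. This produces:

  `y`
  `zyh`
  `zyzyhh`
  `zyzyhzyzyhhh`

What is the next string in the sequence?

zyzyhzyzyhhzyzyhzyzyhhhh

Rewriting each symbol of zyzyhzyzyhhh: z→zy, y→zyh, z→zy, y→zyh, h→h, z→zy, y→zyh, z→zy, y→zyh, h→h, h→h, h→h, which concatenates to zy zyh zy zyh h zy zyh zy zyh h h h.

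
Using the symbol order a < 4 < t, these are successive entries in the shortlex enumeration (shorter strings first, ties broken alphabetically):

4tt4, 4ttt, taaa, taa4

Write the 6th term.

Stepping forward 2 times from taa4: taa4 → taat, then the target.

ta4a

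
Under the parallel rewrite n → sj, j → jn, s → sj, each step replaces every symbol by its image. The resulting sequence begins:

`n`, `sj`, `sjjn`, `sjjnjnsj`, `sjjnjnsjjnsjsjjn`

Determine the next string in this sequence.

Rewriting the 16 symbols of sjjnjnsjjnsjsjjn one by one yields sj jn jn sj jn sj sj jn jn sj sj jn sj jn jn sj; concatenated:

sjjnjnsjjnsjsjjnjnsjsjjnsjjnjnsj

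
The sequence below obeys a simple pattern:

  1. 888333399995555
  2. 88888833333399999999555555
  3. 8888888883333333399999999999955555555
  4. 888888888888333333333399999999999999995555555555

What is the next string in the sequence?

88888888888888833333333333399999999999999999999555555555555

Term n consists of 3n 8's, followed by 2n+2 3's, followed by 4n 9's, followed by 2n+2 5's (n = 1, 2, …).
For the next term, n = 5, so the run lengths are 15, 12, 20, 12.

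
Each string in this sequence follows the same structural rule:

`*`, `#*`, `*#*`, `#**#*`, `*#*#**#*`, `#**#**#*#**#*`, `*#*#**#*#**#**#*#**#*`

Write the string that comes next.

This is a Fibonacci-style word recurrence s(k) = s(k−2)·s(k−1): e.g. *·#* = *#*.
So term 8 is #**#**#*#**#*·*#*#**#*#**#**#*#**#*.

#**#**#*#**#**#*#**#*#**#**#*#**#*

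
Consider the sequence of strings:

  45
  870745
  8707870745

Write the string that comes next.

87078707870745

Every step adds 8707 at the front: s(k+1) = 8707·s(k).
One more step from 8707870745 gives the answer.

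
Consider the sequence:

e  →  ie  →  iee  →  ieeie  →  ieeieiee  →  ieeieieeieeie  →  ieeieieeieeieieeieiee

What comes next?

Each term (from the third on) is the previous term followed by the one before it: term 3 = ie·e = iee.
The next term joins ieeieieeieeieieeieiee and ieeieieeieeie.

ieeieieeieeieieeieieeieeieieeieeie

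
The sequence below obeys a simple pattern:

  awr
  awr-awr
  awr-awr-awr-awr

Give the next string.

Each string is two copies of the previous one joined by '-'.
So the next term is two copies of awr-awr-awr-awr with '-' between the halves.

awr-awr-awr-awr-awr-awr-awr-awr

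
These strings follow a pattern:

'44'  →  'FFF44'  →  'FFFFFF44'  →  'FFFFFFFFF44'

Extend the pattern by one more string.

Each term is the previous one with FFF prepended.
Applying this once more to FFFFFFFFF44:

FFFFFFFFFFFF44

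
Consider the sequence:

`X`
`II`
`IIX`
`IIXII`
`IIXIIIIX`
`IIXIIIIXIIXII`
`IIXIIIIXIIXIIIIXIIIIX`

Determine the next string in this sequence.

This is a Fibonacci-style word recurrence s(k) = s(k−1)·s(k−2): e.g. II·X = IIX.
The next term joins IIXIIIIXIIXIIIIXIIIIX and IIXIIIIXIIXII.

IIXIIIIXIIXIIIIXIIIIXIIXIIIIXIIXII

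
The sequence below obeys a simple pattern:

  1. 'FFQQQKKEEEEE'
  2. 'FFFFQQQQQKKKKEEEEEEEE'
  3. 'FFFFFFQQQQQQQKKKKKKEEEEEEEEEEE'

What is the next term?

Reading off run lengths: F runs 2, 4, 6; Q runs 3, 5, 7; K runs 2, 4, 6; E runs 5, 8, 11 — each is linear in n (n = 1, 2, …).
At n = 4 the blocks have lengths 8, 9, 8, 14.

FFFFFFFFQQQQQQQQQKKKKKKKKEEEEEEEEEEEEEE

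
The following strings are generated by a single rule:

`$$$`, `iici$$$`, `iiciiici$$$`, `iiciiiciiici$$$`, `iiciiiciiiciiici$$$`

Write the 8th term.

iiciiiciiiciiiciiiciiiciiici$$$

The strings grow by a fixed prefix iici each time.
From iiciiiciiiciiici$$$, 3 further steps: iiciiiciiiciiici$$$ → iiciiiciiiciiiciiici$$$ → iiciiiciiiciiiciiiciiici$$$ → (answer).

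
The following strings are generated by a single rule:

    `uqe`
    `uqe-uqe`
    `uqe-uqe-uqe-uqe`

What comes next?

s(k+1) = s(k)·-·s(k) — each term doubles the last with '-' between the halves.
Doubling uqe-uqe-uqe-uqe with '-' between the halves:

uqe-uqe-uqe-uqe-uqe-uqe-uqe-uqe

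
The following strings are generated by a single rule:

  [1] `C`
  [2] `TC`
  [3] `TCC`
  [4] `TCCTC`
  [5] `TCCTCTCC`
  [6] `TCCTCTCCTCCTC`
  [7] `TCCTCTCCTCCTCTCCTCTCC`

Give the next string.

TCCTCTCCTCCTCTCCTCTCCTCCTCTCCTCCTC

This is a Fibonacci-style word recurrence s(k) = s(k−1)·s(k−2): e.g. TC·C = TCC.
Continuing: TCCTCTCCTCCTCTCCTCTCC · TCCTCTCCTCCTC gives term 8.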